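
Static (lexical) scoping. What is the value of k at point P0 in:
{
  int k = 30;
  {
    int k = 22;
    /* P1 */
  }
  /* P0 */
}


k declared in the same block as P0
k = 30


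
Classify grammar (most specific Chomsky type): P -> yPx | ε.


Single nonterminal LHS, but y^n x^n is not regular
Classification: Type 2 (Context-Free)


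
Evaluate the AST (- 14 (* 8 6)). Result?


Evaluate inner: (* 8 6) = 48
Evaluate root: (- 14 48) = -34
Result: -34


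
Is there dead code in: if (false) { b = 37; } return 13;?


condition is constant false, so the whole block is unreachable
Dead: 'if (false) { b = 37; }'


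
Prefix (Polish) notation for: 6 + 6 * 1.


'*' binds tighter: tree is (+ 6 (* 6 1))
Prefix: + 6 * 6 1


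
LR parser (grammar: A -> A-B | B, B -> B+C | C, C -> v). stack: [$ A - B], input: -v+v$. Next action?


handle 'A-B' on top; lookahead ∈ FOLLOW(A) = {-, $}
Action: reduce (A -> A-B)


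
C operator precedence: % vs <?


'%' is multiplicative (level 10); '<' is relational (level 7)
Higher level binds tighter
'%' has higher precedence than '<'


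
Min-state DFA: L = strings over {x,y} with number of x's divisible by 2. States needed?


Track (count of x) mod 2: states 0..1, accept at 0
Minimal DFA: 2 states


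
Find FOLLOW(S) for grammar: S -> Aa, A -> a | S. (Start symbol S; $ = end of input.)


$ ∈ FOLLOW(S). For each A -> αBβ: add FIRST(β)\{ε} to FOLLOW(B); if β nullable, add FOLLOW(A).
FOLLOW(S) = {$, a}


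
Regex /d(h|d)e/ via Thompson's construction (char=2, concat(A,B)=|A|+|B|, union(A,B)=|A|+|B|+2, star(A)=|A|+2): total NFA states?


Syntax tree has 4 char leaf(s), 1 union(s), 0 star(s)
chars contribute 4×2 = 8; each union adds +2; each star adds +2
Total: 8 + 2 + 0 = 10 states


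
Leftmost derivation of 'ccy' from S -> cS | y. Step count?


Derivation: S => cS => ccS => ccy
Steps: 3


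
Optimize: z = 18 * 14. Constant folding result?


18 * 14 = 252 at compile time
Optimized: z = 252


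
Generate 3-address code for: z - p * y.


Break into single-operator statements:
t1 = p * y
t2 = z - t1


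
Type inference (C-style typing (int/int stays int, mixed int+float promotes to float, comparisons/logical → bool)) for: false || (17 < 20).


Operand types: bool || bool
Rule: logical operators take bool operands and yield bool
Result type: bool


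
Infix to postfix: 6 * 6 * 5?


Left to right (same or higher precedence on left)
Postfix: 6 6 * 5 *


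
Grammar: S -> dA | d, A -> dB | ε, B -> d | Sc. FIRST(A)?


Per alternative of A: FIRST(dB) = {d}; FIRST(ε) = {ε}
FIRST(A) = {d, ε}


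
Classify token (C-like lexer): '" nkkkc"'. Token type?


Pattern: double-quoted sequence
Type: STRING_LITERAL


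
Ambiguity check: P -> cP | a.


right-linear, alternatives start with distinct terminals 'c' vs 'a': unique leftmost derivation
Unambiguous


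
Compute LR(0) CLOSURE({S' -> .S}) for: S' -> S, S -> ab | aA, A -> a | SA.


Start: S' -> .S
For each item with dot before a nonterminal B, add B -> .γ for every B-production
Closure: [S' -> .S, S -> .ab, S -> .aA]


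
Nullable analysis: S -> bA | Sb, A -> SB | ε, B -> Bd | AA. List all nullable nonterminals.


A nonterminal is nullable iff some alternative derives ε (directly, or every symbol in it is nullable)
Nullable: {A, B}


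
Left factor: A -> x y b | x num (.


Common prefix: 'x'
Factored: A -> x A', A' -> y b | num (


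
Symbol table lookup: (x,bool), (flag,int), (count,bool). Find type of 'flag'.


Lookup 'flag' → type int


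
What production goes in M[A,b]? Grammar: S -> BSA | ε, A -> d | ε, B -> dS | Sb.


For [A, b]: ε is nullable and 'b' ∈ FOLLOW(A)
Entry: A -> ε


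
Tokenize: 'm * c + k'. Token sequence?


Scan left to right, longest-match per lexeme
Tokens: ID(m), OP(*), ID(c), OP(+), ID(k)


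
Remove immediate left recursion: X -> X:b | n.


Left-recursive alternatives: X:b; non-recursive: n
Introduce X': X -> nX', X' -> :bX' | ε


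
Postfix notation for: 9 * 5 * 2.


Left to right (same or higher precedence on left)
Postfix: 9 5 * 2 *


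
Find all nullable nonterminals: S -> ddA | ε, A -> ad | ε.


A nonterminal is nullable iff some alternative derives ε (directly, or every symbol in it is nullable)
Nullable: {A, S}


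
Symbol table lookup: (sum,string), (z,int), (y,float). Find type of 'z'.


Lookup 'z' → type int


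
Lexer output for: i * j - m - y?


Scan left to right, longest-match per lexeme
Tokens: ID(i), OP(*), ID(j), OP(-), ID(m), OP(-), ID(y)


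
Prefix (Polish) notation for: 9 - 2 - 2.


left-to-right (same/higher precedence on left): tree is (- (- 9 2) 2)
Prefix: - - 9 2 2


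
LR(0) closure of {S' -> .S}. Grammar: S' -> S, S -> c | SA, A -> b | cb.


Start: S' -> .S
For each item with dot before a nonterminal B, add B -> .γ for every B-production
Closure: [S' -> .S, S -> .c, S -> .SA]


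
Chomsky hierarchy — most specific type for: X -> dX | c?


Right-linear: every RHS is a terminal or a terminal followed by one nonterminal
Classification: Type 3 (Regular)


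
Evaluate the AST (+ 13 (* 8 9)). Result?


Evaluate inner: (* 8 9) = 72
Evaluate root: (+ 13 72) = 85
Result: 85


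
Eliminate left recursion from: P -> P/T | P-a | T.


Left-recursive alternatives: P/T, P-a; non-recursive: T
Introduce P': P -> TP', P' -> /TP' | -aP' | ε


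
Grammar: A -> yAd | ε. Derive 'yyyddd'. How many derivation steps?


Derivation: A => yAd => yyAdd => yyyAddd => yyyddd
Steps: 4


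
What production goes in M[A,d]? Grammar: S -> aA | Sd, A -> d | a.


For [A, d]: 'd' ∈ FIRST(d)
Entry: A -> d


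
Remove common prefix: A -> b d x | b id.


Common prefix: 'b'
Factored: A -> b A', A' -> d x | id


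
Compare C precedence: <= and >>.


'>>' is shift (level 8); '<=' is relational (level 7)
Higher level binds tighter
'>>' has higher precedence than '<='


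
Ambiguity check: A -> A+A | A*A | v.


'v+v*v' has two parse trees (no precedence encoded between + and *)
Ambiguous


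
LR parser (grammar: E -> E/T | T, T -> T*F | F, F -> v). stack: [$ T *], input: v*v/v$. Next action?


no handle; shift 'v'
Action: shift


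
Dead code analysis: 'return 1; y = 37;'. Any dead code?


statement follows a return and is unreachable
Dead: 'y = 37'


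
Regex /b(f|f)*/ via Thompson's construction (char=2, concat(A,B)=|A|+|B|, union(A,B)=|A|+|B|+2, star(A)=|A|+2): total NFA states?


Syntax tree has 3 char leaf(s), 1 union(s), 1 star(s)
chars contribute 3×2 = 6; each union adds +2; each star adds +2
Total: 6 + 2 + 2 = 10 states


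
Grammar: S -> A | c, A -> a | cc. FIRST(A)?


Per alternative of A: FIRST(a) = {a}; FIRST(cc) = {c}
FIRST(A) = {a, c}


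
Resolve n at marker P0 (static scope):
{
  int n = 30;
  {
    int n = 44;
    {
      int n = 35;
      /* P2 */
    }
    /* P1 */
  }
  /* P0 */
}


n declared in the same block as P0
n = 30


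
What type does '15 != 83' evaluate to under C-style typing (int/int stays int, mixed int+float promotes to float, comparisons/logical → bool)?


Operand types: int != int
Rule: comparison yields bool
Result type: bool


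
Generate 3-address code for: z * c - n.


Break into single-operator statements:
t1 = z * c
t2 = t1 - n


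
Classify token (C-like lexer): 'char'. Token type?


Pattern: reserved word
Type: KEYWORD


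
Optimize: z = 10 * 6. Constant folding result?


10 * 6 = 60 at compile time
Optimized: z = 60


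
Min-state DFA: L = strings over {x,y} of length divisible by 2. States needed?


Track length mod 2: states 0..1, accept at 0
Minimal DFA: 2 states


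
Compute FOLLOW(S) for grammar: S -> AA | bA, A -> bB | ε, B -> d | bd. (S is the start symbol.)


$ ∈ FOLLOW(S). For each A -> αBβ: add FIRST(β)\{ε} to FOLLOW(B); if β nullable, add FOLLOW(A).
FOLLOW(S) = {$}


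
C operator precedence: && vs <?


'<' is relational (level 7); '&&' is logical AND (level 2)
Higher level binds tighter
'<' has higher precedence than '&&'


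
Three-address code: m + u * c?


Break into single-operator statements:
t1 = u * c
t2 = m + t1


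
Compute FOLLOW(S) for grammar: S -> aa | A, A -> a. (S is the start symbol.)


$ ∈ FOLLOW(S). For each A -> αBβ: add FIRST(β)\{ε} to FOLLOW(B); if β nullable, add FOLLOW(A).
FOLLOW(S) = {$}


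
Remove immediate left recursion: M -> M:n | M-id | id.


Left-recursive alternatives: M:n, M-id; non-recursive: id
Introduce M': M -> idM', M' -> :nM' | -idM' | ε


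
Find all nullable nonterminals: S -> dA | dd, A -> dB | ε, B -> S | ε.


A nonterminal is nullable iff some alternative derives ε (directly, or every symbol in it is nullable)
Nullable: {A, B}


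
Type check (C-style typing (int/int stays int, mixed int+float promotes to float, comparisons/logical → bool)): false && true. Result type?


Operand types: bool && bool
Rule: logical operators take bool operands and yield bool
Result type: bool


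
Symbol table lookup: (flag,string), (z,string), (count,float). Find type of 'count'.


Lookup 'count' → type float


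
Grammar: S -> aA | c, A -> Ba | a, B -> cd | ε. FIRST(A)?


Per alternative of A: FIRST(Ba) = {a, c}; FIRST(a) = {a}
FIRST(A) = {a, c}


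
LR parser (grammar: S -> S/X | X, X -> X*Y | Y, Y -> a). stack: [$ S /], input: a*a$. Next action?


no handle ('S/' is not any RHS); shift 'a'
Action: shift


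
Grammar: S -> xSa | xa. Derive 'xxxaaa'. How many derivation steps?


Derivation: S => xSa => xxSaa => xxxaaa
Steps: 3


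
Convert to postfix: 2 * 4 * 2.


Left to right (same or higher precedence on left)
Postfix: 2 4 * 2 *


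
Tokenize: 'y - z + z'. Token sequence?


Scan left to right, longest-match per lexeme
Tokens: ID(y), OP(-), ID(z), OP(+), ID(z)


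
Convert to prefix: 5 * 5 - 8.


left-to-right (same/higher precedence on left): tree is (- (* 5 5) 8)
Prefix: - * 5 5 8


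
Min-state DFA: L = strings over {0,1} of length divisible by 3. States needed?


Track length mod 3: states 0..2, accept at 0
Minimal DFA: 3 states


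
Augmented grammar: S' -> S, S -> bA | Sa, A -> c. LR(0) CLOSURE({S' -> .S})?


Start: S' -> .S
For each item with dot before a nonterminal B, add B -> .γ for every B-production
Closure: [S' -> .S, S -> .bA, S -> .Sa]


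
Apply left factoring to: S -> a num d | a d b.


Common prefix: 'a'
Factored: S -> a S', S' -> num d | d b


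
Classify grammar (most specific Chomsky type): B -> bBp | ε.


Single nonterminal LHS, but b^n p^n is not regular
Classification: Type 2 (Context-Free)


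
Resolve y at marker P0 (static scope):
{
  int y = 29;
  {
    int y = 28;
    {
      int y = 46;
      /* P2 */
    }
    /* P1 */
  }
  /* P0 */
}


y declared in the same block as P0
y = 29


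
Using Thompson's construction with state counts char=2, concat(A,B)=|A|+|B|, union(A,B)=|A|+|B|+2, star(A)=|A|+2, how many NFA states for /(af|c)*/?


Syntax tree has 3 char leaf(s), 1 union(s), 1 star(s)
chars contribute 3×2 = 6; each union adds +2; each star adds +2
Total: 6 + 2 + 2 = 10 states


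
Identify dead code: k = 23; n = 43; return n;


k is assigned but never read
Dead: 'k = 23'


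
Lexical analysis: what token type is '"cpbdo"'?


Pattern: double-quoted sequence
Type: STRING_LITERAL


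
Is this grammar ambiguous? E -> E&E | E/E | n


'n&n/n' has two parse trees (no precedence encoded between & and /)
Ambiguous


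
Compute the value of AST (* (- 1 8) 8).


Evaluate inner: (- 1 8) = -7
Evaluate root: (* -7 8) = -56
Result: -56


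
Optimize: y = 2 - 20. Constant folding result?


2 - 20 = -18 at compile time
Optimized: y = -18


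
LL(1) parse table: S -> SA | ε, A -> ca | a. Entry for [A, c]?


For [A, c]: 'c' ∈ FIRST(ca)
Entry: A -> ca


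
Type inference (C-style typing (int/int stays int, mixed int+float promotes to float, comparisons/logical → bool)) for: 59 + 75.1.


Operand types: int + float
Rule: mixed int/float promotes to float; int/int stays int
Result type: float


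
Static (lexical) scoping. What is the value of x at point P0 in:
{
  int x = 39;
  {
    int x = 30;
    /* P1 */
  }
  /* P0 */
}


x declared in the same block as P0
x = 39


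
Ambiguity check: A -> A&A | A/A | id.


'id&id/id' has two parse trees (no precedence encoded between & and /)
Ambiguous


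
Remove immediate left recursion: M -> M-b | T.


Left-recursive alternatives: M-b; non-recursive: T
Introduce M': M -> TM', M' -> -bM' | ε


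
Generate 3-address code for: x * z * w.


Break into single-operator statements:
t1 = x * z
t2 = t1 * w


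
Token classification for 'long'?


Pattern: reserved word
Type: KEYWORD


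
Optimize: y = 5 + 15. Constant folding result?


5 + 15 = 20 at compile time
Optimized: y = 20


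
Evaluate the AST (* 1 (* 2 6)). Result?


Evaluate inner: (* 2 6) = 12
Evaluate root: (* 1 12) = 12
Result: 12


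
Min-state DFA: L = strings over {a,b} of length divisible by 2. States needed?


Track length mod 2: states 0..1, accept at 0
Minimal DFA: 2 states


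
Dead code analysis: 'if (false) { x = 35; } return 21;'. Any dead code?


condition is constant false, so the whole block is unreachable
Dead: 'if (false) { x = 35; }'


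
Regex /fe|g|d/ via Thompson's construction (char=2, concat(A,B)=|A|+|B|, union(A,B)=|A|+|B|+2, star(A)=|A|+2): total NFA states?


Syntax tree has 4 char leaf(s), 2 union(s), 0 star(s)
chars contribute 4×2 = 8; each union adds +2; each star adds +2
Total: 8 + 4 + 0 = 12 states


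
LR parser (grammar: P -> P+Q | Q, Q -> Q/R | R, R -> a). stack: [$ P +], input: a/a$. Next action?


no handle ('P+' is not any RHS); shift 'a'
Action: shift


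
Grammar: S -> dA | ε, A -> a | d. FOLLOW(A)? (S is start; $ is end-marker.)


$ ∈ FOLLOW(S). For each A -> αBβ: add FIRST(β)\{ε} to FOLLOW(B); if β nullable, add FOLLOW(A).
FOLLOW(A) = {$}


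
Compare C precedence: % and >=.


'%' is multiplicative (level 10); '>=' is relational (level 7)
Higher level binds tighter
'%' has higher precedence than '>='


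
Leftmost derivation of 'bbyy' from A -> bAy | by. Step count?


Derivation: A => bAy => bbyy
Steps: 2


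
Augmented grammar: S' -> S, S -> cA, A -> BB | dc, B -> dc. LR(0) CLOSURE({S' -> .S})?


Start: S' -> .S
For each item with dot before a nonterminal B, add B -> .γ for every B-production
Closure: [S' -> .S, S -> .cA]


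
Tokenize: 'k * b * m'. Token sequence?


Scan left to right, longest-match per lexeme
Tokens: ID(k), OP(*), ID(b), OP(*), ID(m)


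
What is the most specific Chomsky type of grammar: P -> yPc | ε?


Single nonterminal LHS, but y^n c^n is not regular
Classification: Type 2 (Context-Free)


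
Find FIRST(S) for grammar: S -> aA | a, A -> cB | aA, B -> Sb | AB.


Per alternative of S: FIRST(aA) = {a}; FIRST(a) = {a}
FIRST(S) = {a}


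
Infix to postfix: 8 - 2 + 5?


Left to right (same or higher precedence on left)
Postfix: 8 2 - 5 +


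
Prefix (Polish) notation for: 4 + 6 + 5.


left-to-right (same/higher precedence on left): tree is (+ (+ 4 6) 5)
Prefix: + + 4 6 5


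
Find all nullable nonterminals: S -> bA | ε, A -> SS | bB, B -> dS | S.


A nonterminal is nullable iff some alternative derives ε (directly, or every symbol in it is nullable)
Nullable: {A, B, S}


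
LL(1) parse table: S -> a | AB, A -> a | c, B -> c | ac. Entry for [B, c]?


For [B, c]: 'c' ∈ FIRST(c)
Entry: B -> c


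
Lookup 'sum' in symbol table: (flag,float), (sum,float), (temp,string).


Lookup 'sum' → type float


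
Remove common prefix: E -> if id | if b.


Common prefix: 'if'
Factored: E -> if E', E' -> id | b


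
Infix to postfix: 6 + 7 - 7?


Left to right (same or higher precedence on left)
Postfix: 6 7 + 7 -


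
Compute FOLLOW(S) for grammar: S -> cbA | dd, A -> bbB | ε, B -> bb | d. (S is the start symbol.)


$ ∈ FOLLOW(S). For each A -> αBβ: add FIRST(β)\{ε} to FOLLOW(B); if β nullable, add FOLLOW(A).
FOLLOW(S) = {$}


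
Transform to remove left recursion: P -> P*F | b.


Left-recursive alternatives: P*F; non-recursive: b
Introduce P': P -> bP', P' -> *FP' | ε


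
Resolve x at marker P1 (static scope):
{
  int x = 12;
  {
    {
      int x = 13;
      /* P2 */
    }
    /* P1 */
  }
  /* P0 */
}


P1's block does not declare x; resolves to the enclosing declaration at depth 0
x = 12


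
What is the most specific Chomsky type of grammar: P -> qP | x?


Right-linear: every RHS is a terminal or a terminal followed by one nonterminal
Classification: Type 3 (Regular)


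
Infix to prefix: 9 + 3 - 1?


left-to-right (same/higher precedence on left): tree is (- (+ 9 3) 1)
Prefix: - + 9 3 1


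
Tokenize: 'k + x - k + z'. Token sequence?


Scan left to right, longest-match per lexeme
Tokens: ID(k), OP(+), ID(x), OP(-), ID(k), OP(+), ID(z)


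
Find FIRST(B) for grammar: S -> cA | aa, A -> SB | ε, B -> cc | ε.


Per alternative of B: FIRST(cc) = {c}; FIRST(ε) = {ε}
FIRST(B) = {c, ε}


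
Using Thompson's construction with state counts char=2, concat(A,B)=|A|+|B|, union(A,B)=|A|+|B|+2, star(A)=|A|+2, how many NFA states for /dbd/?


Syntax tree has 3 char leaf(s), 0 union(s), 0 star(s)
chars contribute 3×2 = 6; each union adds +2; each star adds +2
Total: 6 + 0 + 0 = 6 states


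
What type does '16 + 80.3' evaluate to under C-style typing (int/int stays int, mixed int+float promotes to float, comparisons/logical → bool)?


Operand types: int + float
Rule: mixed int/float promotes to float; int/int stays int
Result type: float


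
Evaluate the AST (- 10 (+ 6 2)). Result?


Evaluate inner: (+ 6 2) = 8
Evaluate root: (- 10 8) = 2
Result: 2


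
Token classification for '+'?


Pattern: operator symbol
Type: OPERATOR


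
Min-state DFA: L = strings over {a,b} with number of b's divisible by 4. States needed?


Track (count of b) mod 4: states 0..3, accept at 0
Minimal DFA: 4 states


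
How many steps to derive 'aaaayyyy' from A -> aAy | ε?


Derivation: A => aAy => aaAyy => aaaAyyy => aaaaAyyyy => aaaayyyy
Steps: 5


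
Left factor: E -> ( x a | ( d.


Common prefix: '('
Factored: E -> ( E', E' -> x a | d


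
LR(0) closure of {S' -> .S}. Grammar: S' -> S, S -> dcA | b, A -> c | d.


Start: S' -> .S
For each item with dot before a nonterminal B, add B -> .γ for every B-production
Closure: [S' -> .S, S -> .dcA, S -> .b]


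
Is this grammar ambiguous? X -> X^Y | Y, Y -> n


precedence layered via separate nonterminal Y: deterministic
Unambiguous


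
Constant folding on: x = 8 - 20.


8 - 20 = -12 at compile time
Optimized: x = -12


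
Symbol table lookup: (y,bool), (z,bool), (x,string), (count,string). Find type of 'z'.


Lookup 'z' → type bool


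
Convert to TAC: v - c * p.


Break into single-operator statements:
t1 = c * p
t2 = v - t1


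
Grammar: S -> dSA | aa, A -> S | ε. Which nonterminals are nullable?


A nonterminal is nullable iff some alternative derives ε (directly, or every symbol in it is nullable)
Nullable: {A}


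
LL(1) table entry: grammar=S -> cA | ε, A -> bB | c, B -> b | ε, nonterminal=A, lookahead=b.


For [A, b]: 'b' ∈ FIRST(bB)
Entry: A -> bB


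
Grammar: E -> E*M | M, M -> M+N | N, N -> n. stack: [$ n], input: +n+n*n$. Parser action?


'n' on top is the handle for N -> n
Action: reduce (N -> n)


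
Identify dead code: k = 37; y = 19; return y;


k is assigned but never read
Dead: 'k = 37'


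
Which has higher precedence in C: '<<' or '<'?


'<<' is shift (level 8); '<' is relational (level 7)
Higher level binds tighter
'<<' has higher precedence than '<'


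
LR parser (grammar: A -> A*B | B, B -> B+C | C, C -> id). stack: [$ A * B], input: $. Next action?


handle 'A*B' on top; lookahead ∈ FOLLOW(A) = {*, $}
Action: reduce (A -> A*B)


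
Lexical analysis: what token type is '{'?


Pattern: delimiter/punctuation
Type: PUNCTUATION


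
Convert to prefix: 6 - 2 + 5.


left-to-right (same/higher precedence on left): tree is (+ (- 6 2) 5)
Prefix: + - 6 2 5


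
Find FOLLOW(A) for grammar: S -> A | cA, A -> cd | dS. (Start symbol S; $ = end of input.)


$ ∈ FOLLOW(S). For each A -> αBβ: add FIRST(β)\{ε} to FOLLOW(B); if β nullable, add FOLLOW(A).
FOLLOW(A) = {$}


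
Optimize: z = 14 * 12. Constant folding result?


14 * 12 = 168 at compile time
Optimized: z = 168


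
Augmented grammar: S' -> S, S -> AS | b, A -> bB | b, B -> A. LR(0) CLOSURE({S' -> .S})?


Start: S' -> .S
For each item with dot before a nonterminal B, add B -> .γ for every B-production
Closure: [S' -> .S, S -> .AS, S -> .b, A -> .bB, A -> .b]


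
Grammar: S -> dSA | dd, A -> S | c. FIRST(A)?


Per alternative of A: FIRST(S) = {d}; FIRST(c) = {c}
FIRST(A) = {c, d}


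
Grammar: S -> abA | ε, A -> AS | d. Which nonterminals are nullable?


A nonterminal is nullable iff some alternative derives ε (directly, or every symbol in it is nullable)
Nullable: {S}


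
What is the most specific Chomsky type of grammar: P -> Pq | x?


Left-linear: every RHS is a terminal or one nonterminal followed by a terminal
Classification: Type 3 (Regular)


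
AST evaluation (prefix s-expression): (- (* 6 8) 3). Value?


Evaluate inner: (* 6 8) = 48
Evaluate root: (- 48 3) = 45
Result: 45


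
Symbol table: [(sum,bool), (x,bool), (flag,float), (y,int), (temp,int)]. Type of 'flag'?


Lookup 'flag' → type float


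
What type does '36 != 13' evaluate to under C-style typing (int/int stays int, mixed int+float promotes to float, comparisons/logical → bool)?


Operand types: int != int
Rule: comparison yields bool
Result type: bool


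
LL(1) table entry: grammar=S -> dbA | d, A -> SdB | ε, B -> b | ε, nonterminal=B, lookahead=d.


For [B, d]: ε is nullable and 'd' ∈ FOLLOW(B)
Entry: B -> ε


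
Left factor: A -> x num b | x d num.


Common prefix: 'x'
Factored: A -> x A', A' -> num b | d num


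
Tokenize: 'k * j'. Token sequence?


Scan left to right, longest-match per lexeme
Tokens: ID(k), OP(*), ID(j)


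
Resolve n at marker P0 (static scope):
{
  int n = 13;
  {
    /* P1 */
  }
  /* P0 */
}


n declared in the same block as P0
n = 13


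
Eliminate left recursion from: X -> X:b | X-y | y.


Left-recursive alternatives: X:b, X-y; non-recursive: y
Introduce X': X -> yX', X' -> :bX' | -yX' | ε


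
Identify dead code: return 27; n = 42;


statement follows a return and is unreachable
Dead: 'n = 42'


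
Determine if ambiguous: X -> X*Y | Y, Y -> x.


precedence layered via separate nonterminal Y: deterministic
Unambiguous


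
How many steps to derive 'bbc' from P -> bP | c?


Derivation: P => bP => bbP => bbc
Steps: 3


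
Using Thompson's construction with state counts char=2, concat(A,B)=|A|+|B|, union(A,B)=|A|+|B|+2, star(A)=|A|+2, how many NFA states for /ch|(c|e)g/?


Syntax tree has 5 char leaf(s), 2 union(s), 0 star(s)
chars contribute 5×2 = 10; each union adds +2; each star adds +2
Total: 10 + 4 + 0 = 14 states


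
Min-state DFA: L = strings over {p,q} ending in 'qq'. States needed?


Track the longest suffix of input matching a prefix of 'qq': 3 classes (prefixes of length 0..2)
Minimal DFA: 3 states


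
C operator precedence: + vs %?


'%' is multiplicative (level 10); '+' is additive (level 9)
Higher level binds tighter
'%' has higher precedence than '+'


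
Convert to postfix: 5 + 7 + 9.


Left to right (same or higher precedence on left)
Postfix: 5 7 + 9 +


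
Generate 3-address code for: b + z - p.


Break into single-operator statements:
t1 = b + z
t2 = t1 - p


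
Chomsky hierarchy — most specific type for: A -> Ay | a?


Left-linear: every RHS is a terminal or one nonterminal followed by a terminal
Classification: Type 3 (Regular)


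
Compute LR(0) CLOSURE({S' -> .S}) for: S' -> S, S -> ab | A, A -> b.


Start: S' -> .S
For each item with dot before a nonterminal B, add B -> .γ for every B-production
Closure: [S' -> .S, S -> .ab, S -> .A, A -> .b]


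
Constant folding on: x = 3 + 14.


3 + 14 = 17 at compile time
Optimized: x = 17


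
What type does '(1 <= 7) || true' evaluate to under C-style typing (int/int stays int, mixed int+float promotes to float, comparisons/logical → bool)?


Operand types: bool || bool
Rule: logical operators take bool operands and yield bool
Result type: bool


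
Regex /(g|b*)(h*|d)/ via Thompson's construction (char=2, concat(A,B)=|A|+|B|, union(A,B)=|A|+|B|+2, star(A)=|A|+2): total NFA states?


Syntax tree has 4 char leaf(s), 2 union(s), 2 star(s)
chars contribute 4×2 = 8; each union adds +2; each star adds +2
Total: 8 + 4 + 4 = 16 states


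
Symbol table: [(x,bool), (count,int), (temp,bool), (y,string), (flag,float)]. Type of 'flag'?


Lookup 'flag' → type float


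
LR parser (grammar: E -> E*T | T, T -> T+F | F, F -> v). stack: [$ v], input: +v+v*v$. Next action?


'v' on top is the handle for F -> v
Action: reduce (F -> v)


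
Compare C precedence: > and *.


'*' is multiplicative (level 10); '>' is relational (level 7)
Higher level binds tighter
'*' has higher precedence than '>'


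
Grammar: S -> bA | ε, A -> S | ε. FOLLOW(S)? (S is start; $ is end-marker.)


$ ∈ FOLLOW(S). For each A -> αBβ: add FIRST(β)\{ε} to FOLLOW(B); if β nullable, add FOLLOW(A).
FOLLOW(S) = {$}


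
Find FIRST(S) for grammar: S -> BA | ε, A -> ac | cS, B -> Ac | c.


Per alternative of S: FIRST(BA) = {a, c}; FIRST(ε) = {ε}
FIRST(S) = {a, c, ε}


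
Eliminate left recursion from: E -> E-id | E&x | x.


Left-recursive alternatives: E-id, E&x; non-recursive: x
Introduce E': E -> xE', E' -> -idE' | &xE' | ε


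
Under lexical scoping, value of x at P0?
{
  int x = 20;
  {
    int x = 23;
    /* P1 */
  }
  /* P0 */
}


x declared in the same block as P0
x = 20


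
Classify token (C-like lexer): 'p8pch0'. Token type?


Pattern: letter/underscore followed by alphanumerics, not a keyword
Type: IDENTIFIER


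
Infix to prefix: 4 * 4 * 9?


left-to-right (same/higher precedence on left): tree is (* (* 4 4) 9)
Prefix: * * 4 4 9


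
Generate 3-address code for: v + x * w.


Break into single-operator statements:
t1 = x * w
t2 = v + t1


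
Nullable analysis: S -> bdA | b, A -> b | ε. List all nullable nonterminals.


A nonterminal is nullable iff some alternative derives ε (directly, or every symbol in it is nullable)
Nullable: {A}


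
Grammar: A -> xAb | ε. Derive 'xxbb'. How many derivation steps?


Derivation: A => xAb => xxAbb => xxbb
Steps: 3


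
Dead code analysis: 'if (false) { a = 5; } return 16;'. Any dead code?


condition is constant false, so the whole block is unreachable
Dead: 'if (false) { a = 5; }'


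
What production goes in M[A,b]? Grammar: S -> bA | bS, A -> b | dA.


For [A, b]: 'b' ∈ FIRST(b)
Entry: A -> b


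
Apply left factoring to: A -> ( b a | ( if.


Common prefix: '('
Factored: A -> ( A', A' -> b a | if


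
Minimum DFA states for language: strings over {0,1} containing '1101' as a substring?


KMP-style automaton: 4 progress states + 1 absorbing accept = 5
Minimal DFA: 5 states


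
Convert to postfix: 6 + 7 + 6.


Left to right (same or higher precedence on left)
Postfix: 6 7 + 6 +


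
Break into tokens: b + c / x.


Scan left to right, longest-match per lexeme
Tokens: ID(b), OP(+), ID(c), OP(/), ID(x)


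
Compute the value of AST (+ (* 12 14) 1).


Evaluate inner: (* 12 14) = 168
Evaluate root: (+ 168 1) = 169
Result: 169


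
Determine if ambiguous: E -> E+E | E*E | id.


'id+id*id' has two parse trees (no precedence encoded between + and *)
Ambiguous


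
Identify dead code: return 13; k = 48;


statement follows a return and is unreachable
Dead: 'k = 48'


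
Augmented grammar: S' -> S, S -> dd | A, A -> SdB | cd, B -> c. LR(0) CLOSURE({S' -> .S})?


Start: S' -> .S
For each item with dot before a nonterminal B, add B -> .γ for every B-production
Closure: [S' -> .S, S -> .dd, S -> .A, A -> .SdB, A -> .cd]


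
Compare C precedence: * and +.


'*' is multiplicative (level 10); '+' is additive (level 9)
Higher level binds tighter
'*' has higher precedence than '+'


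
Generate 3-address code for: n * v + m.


Break into single-operator statements:
t1 = n * v
t2 = t1 + m


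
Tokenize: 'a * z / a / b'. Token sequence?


Scan left to right, longest-match per lexeme
Tokens: ID(a), OP(*), ID(z), OP(/), ID(a), OP(/), ID(b)


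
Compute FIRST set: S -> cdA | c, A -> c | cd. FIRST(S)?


Per alternative of S: FIRST(cdA) = {c}; FIRST(c) = {c}
FIRST(S) = {c}


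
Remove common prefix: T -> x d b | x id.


Common prefix: 'x'
Factored: T -> x T', T' -> d b | id


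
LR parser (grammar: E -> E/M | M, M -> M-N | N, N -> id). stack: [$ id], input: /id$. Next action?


'id' on top is the handle for N -> id
Action: reduce (N -> id)


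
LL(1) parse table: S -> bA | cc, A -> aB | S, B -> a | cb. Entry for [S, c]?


For [S, c]: 'c' ∈ FIRST(cc)
Entry: S -> cc


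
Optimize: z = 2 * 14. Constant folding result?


2 * 14 = 28 at compile time
Optimized: z = 28


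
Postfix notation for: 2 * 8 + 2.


Left to right (same or higher precedence on left)
Postfix: 2 8 * 2 +


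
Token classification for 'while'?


Pattern: reserved word
Type: KEYWORD


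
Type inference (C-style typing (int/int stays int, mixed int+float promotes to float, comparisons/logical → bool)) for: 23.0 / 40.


Operand types: float / int
Rule: mixed int/float promotes to float; int/int stays int
Result type: float


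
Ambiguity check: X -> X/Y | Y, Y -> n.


precedence layered via separate nonterminal Y: deterministic
Unambiguous


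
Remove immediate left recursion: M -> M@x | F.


Left-recursive alternatives: M@x; non-recursive: F
Introduce M': M -> FM', M' -> @xM' | ε


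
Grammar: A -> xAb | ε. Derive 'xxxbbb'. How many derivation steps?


Derivation: A => xAb => xxAbb => xxxAbbb => xxxbbb
Steps: 4


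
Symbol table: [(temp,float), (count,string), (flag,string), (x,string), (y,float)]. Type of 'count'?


Lookup 'count' → type string


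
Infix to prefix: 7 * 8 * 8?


left-to-right (same/higher precedence on left): tree is (* (* 7 8) 8)
Prefix: * * 7 8 8


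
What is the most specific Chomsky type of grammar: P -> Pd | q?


Left-linear: every RHS is a terminal or one nonterminal followed by a terminal
Classification: Type 3 (Regular)


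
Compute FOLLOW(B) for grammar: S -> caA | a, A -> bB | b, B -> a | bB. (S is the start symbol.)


$ ∈ FOLLOW(S). For each A -> αBβ: add FIRST(β)\{ε} to FOLLOW(B); if β nullable, add FOLLOW(A).
FOLLOW(B) = {$}


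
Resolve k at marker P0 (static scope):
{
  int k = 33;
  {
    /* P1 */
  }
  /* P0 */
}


k declared in the same block as P0
k = 33


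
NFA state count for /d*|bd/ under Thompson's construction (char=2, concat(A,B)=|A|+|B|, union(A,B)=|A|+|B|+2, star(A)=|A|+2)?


Syntax tree has 3 char leaf(s), 1 union(s), 1 star(s)
chars contribute 3×2 = 6; each union adds +2; each star adds +2
Total: 6 + 2 + 2 = 10 states


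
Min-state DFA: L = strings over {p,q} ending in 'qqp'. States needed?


Track the longest suffix of input matching a prefix of 'qqp': 4 classes (prefixes of length 0..3)
Minimal DFA: 4 states


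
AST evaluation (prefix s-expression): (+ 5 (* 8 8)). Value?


Evaluate inner: (* 8 8) = 64
Evaluate root: (+ 5 64) = 69
Result: 69


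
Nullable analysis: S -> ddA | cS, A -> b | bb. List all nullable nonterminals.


A nonterminal is nullable iff some alternative derives ε (directly, or every symbol in it is nullable)
Nullable: {}


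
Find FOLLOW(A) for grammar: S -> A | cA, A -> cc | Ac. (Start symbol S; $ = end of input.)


$ ∈ FOLLOW(S). For each A -> αBβ: add FIRST(β)\{ε} to FOLLOW(B); if β nullable, add FOLLOW(A).
FOLLOW(A) = {$, c}


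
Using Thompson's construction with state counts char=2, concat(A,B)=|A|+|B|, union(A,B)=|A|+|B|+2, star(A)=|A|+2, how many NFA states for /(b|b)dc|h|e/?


Syntax tree has 6 char leaf(s), 3 union(s), 0 star(s)
chars contribute 6×2 = 12; each union adds +2; each star adds +2
Total: 12 + 6 + 0 = 18 states


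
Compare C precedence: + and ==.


'+' is additive (level 9); '==' is equality (level 6)
Higher level binds tighter
'+' has higher precedence than '=='


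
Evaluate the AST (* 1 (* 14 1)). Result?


Evaluate inner: (* 14 1) = 14
Evaluate root: (* 1 14) = 14
Result: 14


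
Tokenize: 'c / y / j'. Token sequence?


Scan left to right, longest-match per lexeme
Tokens: ID(c), OP(/), ID(y), OP(/), ID(j)


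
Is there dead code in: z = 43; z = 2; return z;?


first assignment to z is overwritten before any read
Dead: 'z = 43'


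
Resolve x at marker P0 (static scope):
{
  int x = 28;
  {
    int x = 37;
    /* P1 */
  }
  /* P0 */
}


x declared in the same block as P0
x = 28


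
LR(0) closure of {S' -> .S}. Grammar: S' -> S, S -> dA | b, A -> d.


Start: S' -> .S
For each item with dot before a nonterminal B, add B -> .γ for every B-production
Closure: [S' -> .S, S -> .dA, S -> .b]


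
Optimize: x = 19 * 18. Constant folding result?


19 * 18 = 342 at compile time
Optimized: x = 342


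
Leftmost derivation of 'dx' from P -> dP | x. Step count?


Derivation: P => dP => dx
Steps: 2


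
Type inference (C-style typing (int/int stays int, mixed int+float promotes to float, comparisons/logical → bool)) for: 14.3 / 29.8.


Operand types: float / float
Rule: mixed int/float promotes to float; int/int stays int
Result type: float


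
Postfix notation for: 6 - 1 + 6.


Left to right (same or higher precedence on left)
Postfix: 6 1 - 6 +


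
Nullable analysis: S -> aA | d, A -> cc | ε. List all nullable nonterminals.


A nonterminal is nullable iff some alternative derives ε (directly, or every symbol in it is nullable)
Nullable: {A}


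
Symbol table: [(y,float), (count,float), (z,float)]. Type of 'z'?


Lookup 'z' → type float


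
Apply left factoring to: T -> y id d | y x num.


Common prefix: 'y'
Factored: T -> y T', T' -> id d | x num


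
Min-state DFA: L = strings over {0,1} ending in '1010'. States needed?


Track the longest suffix of input matching a prefix of '1010': 5 classes (prefixes of length 0..4)
Minimal DFA: 5 states


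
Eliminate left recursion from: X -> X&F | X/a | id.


Left-recursive alternatives: X&F, X/a; non-recursive: id
Introduce X': X -> idX', X' -> &FX' | /aX' | ε


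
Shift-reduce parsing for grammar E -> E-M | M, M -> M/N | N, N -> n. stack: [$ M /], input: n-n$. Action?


no handle; shift 'n'
Action: shift


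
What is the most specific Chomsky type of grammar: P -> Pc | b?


Left-linear: every RHS is a terminal or one nonterminal followed by a terminal
Classification: Type 3 (Regular)


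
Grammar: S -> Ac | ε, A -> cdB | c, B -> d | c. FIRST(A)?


Per alternative of A: FIRST(cdB) = {c}; FIRST(c) = {c}
FIRST(A) = {c}


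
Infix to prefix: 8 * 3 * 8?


left-to-right (same/higher precedence on left): tree is (* (* 8 3) 8)
Prefix: * * 8 3 8


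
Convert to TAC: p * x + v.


Break into single-operator statements:
t1 = p * x
t2 = t1 + v


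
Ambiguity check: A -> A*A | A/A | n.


'n*n/n' has two parse trees (no precedence encoded between * and /)
Ambiguous


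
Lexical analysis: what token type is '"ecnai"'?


Pattern: double-quoted sequence
Type: STRING_LITERAL


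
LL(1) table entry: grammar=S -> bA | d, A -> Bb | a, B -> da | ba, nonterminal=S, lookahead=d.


For [S, d]: 'd' ∈ FIRST(d)
Entry: S -> d


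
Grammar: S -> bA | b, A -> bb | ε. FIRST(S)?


Per alternative of S: FIRST(bA) = {b}; FIRST(b) = {b}
FIRST(S) = {b}


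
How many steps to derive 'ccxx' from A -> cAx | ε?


Derivation: A => cAx => ccAxx => ccxx
Steps: 3


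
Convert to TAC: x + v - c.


Break into single-operator statements:
t1 = x + v
t2 = t1 - c


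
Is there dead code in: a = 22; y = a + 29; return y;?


a is read by y's definition; y is returned
No dead code


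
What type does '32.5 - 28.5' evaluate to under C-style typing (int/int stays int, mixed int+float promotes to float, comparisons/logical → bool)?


Operand types: float - float
Rule: mixed int/float promotes to float; int/int stays int
Result type: float


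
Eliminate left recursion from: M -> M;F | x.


Left-recursive alternatives: M;F; non-recursive: x
Introduce M': M -> xM', M' -> ;FM' | ε


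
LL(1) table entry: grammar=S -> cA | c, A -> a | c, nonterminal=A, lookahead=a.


For [A, a]: 'a' ∈ FIRST(a)
Entry: A -> a


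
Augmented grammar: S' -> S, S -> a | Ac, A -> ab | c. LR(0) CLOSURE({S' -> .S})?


Start: S' -> .S
For each item with dot before a nonterminal B, add B -> .γ for every B-production
Closure: [S' -> .S, S -> .a, S -> .Ac, A -> .ab, A -> .c]


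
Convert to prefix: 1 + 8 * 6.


'*' binds tighter: tree is (+ 1 (* 8 6))
Prefix: + 1 * 8 6


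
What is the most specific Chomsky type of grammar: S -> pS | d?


Right-linear: every RHS is a terminal or a terminal followed by one nonterminal
Classification: Type 3 (Regular)


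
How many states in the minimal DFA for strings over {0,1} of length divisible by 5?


Track length mod 5: states 0..4, accept at 0
Minimal DFA: 5 states


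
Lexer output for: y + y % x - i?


Scan left to right, longest-match per lexeme
Tokens: ID(y), OP(+), ID(y), OP(%), ID(x), OP(-), ID(i)


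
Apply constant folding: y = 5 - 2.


5 - 2 = 3 at compile time
Optimized: y = 3


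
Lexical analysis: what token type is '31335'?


Pattern: digits only
Type: INTEGER_LITERAL


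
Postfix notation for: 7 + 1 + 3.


Left to right (same or higher precedence on left)
Postfix: 7 1 + 3 +


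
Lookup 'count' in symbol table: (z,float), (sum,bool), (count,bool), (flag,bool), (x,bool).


Lookup 'count' → type bool


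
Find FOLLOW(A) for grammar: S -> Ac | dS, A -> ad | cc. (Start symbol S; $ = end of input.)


$ ∈ FOLLOW(S). For each A -> αBβ: add FIRST(β)\{ε} to FOLLOW(B); if β nullable, add FOLLOW(A).
FOLLOW(A) = {c}


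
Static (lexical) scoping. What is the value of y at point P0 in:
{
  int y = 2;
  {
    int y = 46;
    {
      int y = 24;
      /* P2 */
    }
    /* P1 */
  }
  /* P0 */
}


y declared in the same block as P0
y = 2


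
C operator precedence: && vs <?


'<' is relational (level 7); '&&' is logical AND (level 2)
Higher level binds tighter
'<' has higher precedence than '&&'


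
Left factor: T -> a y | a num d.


Common prefix: 'a'
Factored: T -> a T', T' -> y | num d


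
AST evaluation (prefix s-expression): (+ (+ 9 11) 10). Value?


Evaluate inner: (+ 9 11) = 20
Evaluate root: (+ 20 10) = 30
Result: 30


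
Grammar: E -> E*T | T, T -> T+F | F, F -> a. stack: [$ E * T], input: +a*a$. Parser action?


'+' can extend T; shift to build T -> T+F
Action: shift
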